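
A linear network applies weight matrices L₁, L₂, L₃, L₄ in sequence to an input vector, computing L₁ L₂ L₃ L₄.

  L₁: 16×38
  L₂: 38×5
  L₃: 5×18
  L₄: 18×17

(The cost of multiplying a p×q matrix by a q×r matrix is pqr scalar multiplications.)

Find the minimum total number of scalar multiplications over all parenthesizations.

5930

Adjacent pairs: L₁L₂ = 16·38·5 = 3040; L₂L₃ = 38·5·18 = 3420; L₃L₄ = 5·18·17 = 1530.
Length 3: L₁..L₃: k=1: 0+3420+16·38·18=14364; k=2: 3040+0+16·5·18=4480 → min 4480 | L₂..L₄: k=2: 0+1530+38·5·17=4760; k=3: 3420+0+38·18·17=15048 → min 4760.
Length 4: L₁..L₄: k=1: 0+4760+16·38·17=15096; k=2: 3040+1530+16·5·17=5930; k=3: 4480+0+16·18·17=9376 → min 5930.
Optimal order: ((L₁ L₂) (L₃ L₄)) with cost 5930.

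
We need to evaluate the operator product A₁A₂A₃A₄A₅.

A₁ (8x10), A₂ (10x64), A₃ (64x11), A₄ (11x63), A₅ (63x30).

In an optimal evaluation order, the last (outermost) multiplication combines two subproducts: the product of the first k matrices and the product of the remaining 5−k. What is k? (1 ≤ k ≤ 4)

4

Adjacent pairs: A₁A₂ = 8·10·64 = 5120; A₂A₃ = 10·64·11 = 7040; A₃A₄ = 64·11·63 = 44352; A₄A₅ = 11·63·30 = 20790.
Length 3: A₁..A₃: k=1: 0+7040+8·10·11=7920; k=2: 5120+0+8·64·11=10752 → min 7920 | A₂..A₄: k=2: 0+44352+10·64·63=84672; k=3: 7040+0+10·11·63=13970 → min 13970 | A₃..A₅: k=3: 0+20790+64·11·30=41910; k=4: 44352+0+64·63·30=165312 → min 41910.
Length 4: A₁..A₄: k=1: 0+13970+8·10·63=19010; k=2: 5120+44352+8·64·63=81728; k=3: 7920+0+8·11·63=13464 → min 13464 | A₂..A₅: k=2: 0+41910+10·64·30=61110; k=3: 7040+20790+10·11·30=31130; k=4: 13970+0+10·63·30=32870 → min 31130.
Top-level splits: k=1: (A₁..A₁)·(A₂..A₅) → 0+31130+8·10·30 = 33530; k=2: (A₁..A₂)·(A₃..A₅) → 5120+41910+8·64·30 = 62390; k=3: (A₁..A₃)·(A₄..A₅) → 7920+20790+8·11·30 = 31350; k=4: (A₁..A₄)·(A₅..A₅) → 13464+0+8·63·30 = 28584.
Best split is after A₄, i.e. k = 4.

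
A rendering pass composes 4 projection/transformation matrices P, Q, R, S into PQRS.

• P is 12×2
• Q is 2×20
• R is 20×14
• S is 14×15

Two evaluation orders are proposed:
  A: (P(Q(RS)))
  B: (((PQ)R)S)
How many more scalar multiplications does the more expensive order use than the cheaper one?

1200

Order A = (P(Q(RS))): (RS): 20×14 by 14×15 → 20×15, cost 20·14·15 = 4200; (Q(RS)): 2×20 by 20×15 → 2×15, cost 2·20·15 = 600; cumulative 4800; (P(Q(RS))): 12×2 by 2×15 → 12×15, cost 12·2·15 = 360; cumulative 5160. Total 5160.
Order B = (((PQ)R)S): (PQ): 12×2 by 2×20 → 12×20, cost 12·2·20 = 480; ((PQ)R): 12×20 by 20×14 → 12×14, cost 12·20·14 = 3360; cumulative 3840; (((PQ)R)S): 12×14 by 14×15 → 12×15, cost 12·14·15 = 2520; cumulative 6360. Total 6360.
Difference: |5160 − 6360| = 1200.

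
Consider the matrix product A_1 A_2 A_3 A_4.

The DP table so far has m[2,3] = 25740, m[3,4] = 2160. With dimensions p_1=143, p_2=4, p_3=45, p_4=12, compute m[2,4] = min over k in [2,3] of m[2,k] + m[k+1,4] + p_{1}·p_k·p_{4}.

9024

m[2,4] = min over k∈[2,3] of m[2,k]+m[k+1,4]+p_{1}·p_k·p_{4}.
k=2: 0 + 2160 + 143·4·12 = 9024; k=3: 25740 + 0 + 143·45·12 = 102960.
Minimum: 9024 at k=2.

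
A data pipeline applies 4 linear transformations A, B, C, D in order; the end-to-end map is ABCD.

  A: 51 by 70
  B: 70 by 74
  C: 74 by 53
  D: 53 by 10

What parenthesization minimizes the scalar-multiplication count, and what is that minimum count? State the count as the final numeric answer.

126720

Adjacent pairs: AB = 51·70·74 = 264180; BC = 70·74·53 = 274540; CD = 74·53·10 = 39220.
Length 3: A..C: k=1: 0+274540+51·70·53=463750; k=2: 264180+0+51·74·53=464202 → min 463750 | B..D: k=2: 0+39220+70·74·10=91020; k=3: 274540+0+70·53·10=311640 → min 91020.
Length 4: A..D: k=1: 0+91020+51·70·10=126720; k=2: 264180+39220+51·74·10=341140; k=3: 463750+0+51·53·10=490780 → min 126720.
Optimal parenthesization: (A(B(CD))) with cost 126720.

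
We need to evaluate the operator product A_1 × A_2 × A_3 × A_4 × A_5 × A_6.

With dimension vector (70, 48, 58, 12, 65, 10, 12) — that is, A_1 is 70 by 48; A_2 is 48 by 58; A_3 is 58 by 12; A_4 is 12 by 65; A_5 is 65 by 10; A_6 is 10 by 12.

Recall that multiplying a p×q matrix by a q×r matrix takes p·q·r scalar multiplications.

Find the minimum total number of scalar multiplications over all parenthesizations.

Adjacent pairs: A_1A_2 = 70·48·58 = 194880; A_2A_3 = 48·58·12 = 33408; A_3A_4 = 58·12·65 = 45240; A_4A_5 = 12·65·10 = 7800; A_5A_6 = 65·10·12 = 7800.
Length 3: A_1..A_3: k=1: 0+33408+70·48·12=73728; k=2: 194880+0+70·58·12=243600 → min 73728 | A_2..A_4: k=2: 0+45240+48·58·65=226200; k=3: 33408+0+48·12·65=70848 → min 70848 | A_3..A_5: k=3: 0+7800+58·12·10=14760; k=4: 45240+0+58·65·10=82940 → min 14760 | A_4..A_6: k=4: 0+7800+12·65·12=17160; k=5: 7800+0+12·10·12=9240 → min 9240.
Length 4: A_1..A_4: k=1: 0+70848+70·48·65=289248; k=2: 194880+45240+70·58·65=504020; k=3: 73728+0+70·12·65=128328 → min 128328 | A_2..A_5: k=2: 0+14760+48·58·10=42600; k=3: 33408+7800+48·12·10=46968; k=4: 70848+0+48·65·10=102048 → min 42600 | A_3..A_6: k=3: 0+9240+58·12·12=17592; k=4: 45240+7800+58·65·12=98280; k=5: 14760+0+58·10·12=21720 → min 17592.
Length 5: A_1..A_5: k=1: 0+42600+70·48·10=76200; k=2: 194880+14760+70·58·10=250240; k=3: 73728+7800+70·12·10=89928; k=4: 128328+0+70·65·10=173828 → min 76200 | A_2..A_6: k=2: 0+17592+48·58·12=51000; k=3: 33408+9240+48·12·12=49560; k=4: 70848+7800+48·65·12=116088; k=5: 42600+0+48·10·12=48360 → min 48360.
Length 6: A_1..A_6: k=1: 0+48360+70·48·12=88680; k=2: 194880+17592+70·58·12=261192; k=3: 73728+9240+70·12·12=93048; k=4: 128328+7800+70·65·12=190728; k=5: 76200+0+70·10·12=84600 → min 84600.
Optimal order: ((A_1 × (A_2 × (A_3 × (A_4 × A_5)))) × A_6) with cost 84600.

84600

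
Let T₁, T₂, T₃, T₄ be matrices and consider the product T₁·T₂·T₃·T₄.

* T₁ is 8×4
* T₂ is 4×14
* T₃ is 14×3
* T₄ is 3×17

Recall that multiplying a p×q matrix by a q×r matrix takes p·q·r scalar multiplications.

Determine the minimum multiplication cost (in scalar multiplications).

Adjacent pairs: T₁T₂ = 8·4·14 = 448; T₂T₃ = 4·14·3 = 168; T₃T₄ = 14·3·17 = 714.
Length 3: T₁..T₃: k=1: 0+168+8·4·3=264; k=2: 448+0+8·14·3=784 → min 264 | T₂..T₄: k=2: 0+714+4·14·17=1666; k=3: 168+0+4·3·17=372 → min 372.
Length 4: T₁..T₄: k=1: 0+372+8·4·17=916; k=2: 448+714+8·14·17=3066; k=3: 264+0+8·3·17=672 → min 672.
Optimal order: ((T₁·(T₂·T₃))·T₄) with cost 672.

672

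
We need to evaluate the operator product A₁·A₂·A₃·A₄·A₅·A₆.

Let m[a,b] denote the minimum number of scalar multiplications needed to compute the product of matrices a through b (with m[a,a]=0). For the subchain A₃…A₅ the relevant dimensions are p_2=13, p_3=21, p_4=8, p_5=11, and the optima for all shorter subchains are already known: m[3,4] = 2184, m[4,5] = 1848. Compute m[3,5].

m[3,5] = min over k∈[3,4] of m[3,k]+m[k+1,5]+p_{2}·p_k·p_{5}.
k=3: 0 + 1848 + 13·21·11 = 4851; k=4: 2184 + 0 + 13·8·11 = 3328.
Minimum: 3328 at k=4.

3328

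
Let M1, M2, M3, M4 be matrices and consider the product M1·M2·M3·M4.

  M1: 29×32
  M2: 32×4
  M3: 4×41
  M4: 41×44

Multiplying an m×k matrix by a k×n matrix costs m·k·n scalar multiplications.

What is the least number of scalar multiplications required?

Adjacent pairs: M1M2 = 29·32·4 = 3712; M2M3 = 32·4·41 = 5248; M3M4 = 4·41·44 = 7216.
Length 3: M1..M3: k=1: 0+5248+29·32·41=43296; k=2: 3712+0+29·4·41=8468 → min 8468 | M2..M4: k=2: 0+7216+32·4·44=12848; k=3: 5248+0+32·41·44=62976 → min 12848.
Length 4: M1..M4: k=1: 0+12848+29·32·44=53680; k=2: 3712+7216+29·4·44=16032; k=3: 8468+0+29·41·44=60784 → min 16032.
Optimal order: ((M1·M2)·(M3·M4)) with cost 16032.

16032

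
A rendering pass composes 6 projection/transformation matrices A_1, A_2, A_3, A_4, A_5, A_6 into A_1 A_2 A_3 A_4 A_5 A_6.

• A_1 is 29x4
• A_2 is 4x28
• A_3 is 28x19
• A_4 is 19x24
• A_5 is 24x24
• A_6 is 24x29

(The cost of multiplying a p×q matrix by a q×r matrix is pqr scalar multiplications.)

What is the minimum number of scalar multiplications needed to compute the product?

Adjacent pairs: A_1A_2 = 29·4·28 = 3248; A_2A_3 = 4·28·19 = 2128; A_3A_4 = 28·19·24 = 12768; A_4A_5 = 19·24·24 = 10944; A_5A_6 = 24·24·29 = 16704.
Length 3: A_1..A_3: k=1: 0+2128+29·4·19=4332; k=2: 3248+0+29·28·19=18676 → min 4332 | A_2..A_4: k=2: 0+12768+4·28·24=15456; k=3: 2128+0+4·19·24=3952 → min 3952 | A_3..A_5: k=3: 0+10944+28·19·24=23712; k=4: 12768+0+28·24·24=28896 → min 23712 | A_4..A_6: k=4: 0+16704+19·24·29=29928; k=5: 10944+0+19·24·29=24168 → min 24168.
Length 4: A_1..A_4: k=1: 0+3952+29·4·24=6736; k=2: 3248+12768+29·28·24=35504; k=3: 4332+0+29·19·24=17556 → min 6736 | A_2..A_5: k=2: 0+23712+4·28·24=26400; k=3: 2128+10944+4·19·24=14896; k=4: 3952+0+4·24·24=6256 → min 6256 | A_3..A_6: k=3: 0+24168+28·19·29=39596; k=4: 12768+16704+28·24·29=48960; k=5: 23712+0+28·24·29=43200 → min 39596.
Length 5: A_1..A_5: k=1: 0+6256+29·4·24=9040; k=2: 3248+23712+29·28·24=46448; k=3: 4332+10944+29·19·24=28500; k=4: 6736+0+29·24·24=23440 → min 9040 | A_2..A_6: k=2: 0+39596+4·28·29=42844; k=3: 2128+24168+4·19·29=28500; k=4: 3952+16704+4·24·29=23440; k=5: 6256+0+4·24·29=9040 → min 9040.
Length 6: A_1..A_6: k=1: 0+9040+29·4·29=12404; k=2: 3248+39596+29·28·29=66392; k=3: 4332+24168+29·19·29=44479; k=4: 6736+16704+29·24·29=43624; k=5: 9040+0+29·24·29=29224 → min 12404.
Optimal order: (A_1 ((((A_2 A_3) A_4) A_5) A_6)) with cost 12404.

12404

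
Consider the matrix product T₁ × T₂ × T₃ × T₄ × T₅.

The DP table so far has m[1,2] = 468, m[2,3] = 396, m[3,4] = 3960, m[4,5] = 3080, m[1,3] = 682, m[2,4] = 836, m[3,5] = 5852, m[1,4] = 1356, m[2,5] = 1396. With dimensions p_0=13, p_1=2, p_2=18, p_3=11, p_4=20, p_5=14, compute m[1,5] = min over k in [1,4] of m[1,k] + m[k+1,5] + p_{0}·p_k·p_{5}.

1760

m[1,5] = min over k∈[1,4] of m[1,k]+m[k+1,5]+p_{0}·p_k·p_{5}.
k=1: 0 + 1396 + 13·2·14 = 1760; k=2: 468 + 5852 + 13·18·14 = 9596; k=3: 682 + 3080 + 13·11·14 = 5764; k=4: 1356 + 0 + 13·20·14 = 4996.
Minimum: 1760 at k=1.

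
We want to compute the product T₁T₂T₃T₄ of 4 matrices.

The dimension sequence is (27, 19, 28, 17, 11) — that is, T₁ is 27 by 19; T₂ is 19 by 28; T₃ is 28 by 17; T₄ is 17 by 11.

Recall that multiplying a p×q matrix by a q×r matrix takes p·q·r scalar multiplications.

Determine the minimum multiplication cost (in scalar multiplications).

Adjacent pairs: T₁T₂ = 27·19·28 = 14364; T₂T₃ = 19·28·17 = 9044; T₃T₄ = 28·17·11 = 5236.
Length 3: T₁..T₃: k=1: 0+9044+27·19·17=17765; k=2: 14364+0+27·28·17=27216 → min 17765 | T₂..T₄: k=2: 0+5236+19·28·11=11088; k=3: 9044+0+19·17·11=12597 → min 11088.
Length 4: T₁..T₄: k=1: 0+11088+27·19·11=16731; k=2: 14364+5236+27·28·11=27916; k=3: 17765+0+27·17·11=22814 → min 16731.
Optimal order: (T₁(T₂(T₃T₄))) with cost 16731.

16731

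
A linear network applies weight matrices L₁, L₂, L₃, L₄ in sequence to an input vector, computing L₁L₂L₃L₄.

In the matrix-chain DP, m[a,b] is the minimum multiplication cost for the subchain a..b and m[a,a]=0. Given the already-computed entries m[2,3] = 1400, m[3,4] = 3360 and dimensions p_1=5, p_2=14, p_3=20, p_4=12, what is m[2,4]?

m[2,4] = min over k∈[2,3] of m[2,k]+m[k+1,4]+p_{1}·p_k·p_{4}.
k=2: 0 + 3360 + 5·14·12 = 4200; k=3: 1400 + 0 + 5·20·12 = 2600.
Minimum: 2600 at k=3.

2600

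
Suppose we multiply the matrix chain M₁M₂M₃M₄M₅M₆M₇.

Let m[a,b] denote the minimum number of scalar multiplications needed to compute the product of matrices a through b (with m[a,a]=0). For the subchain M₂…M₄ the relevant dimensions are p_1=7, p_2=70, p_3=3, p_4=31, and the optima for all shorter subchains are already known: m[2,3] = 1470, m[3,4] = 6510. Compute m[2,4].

m[2,4] = min over k∈[2,3] of m[2,k]+m[k+1,4]+p_{1}·p_k·p_{4}.
k=2: 0 + 6510 + 7·70·31 = 21700; k=3: 1470 + 0 + 7·3·31 = 2121.
Minimum: 2121 at k=3.

2121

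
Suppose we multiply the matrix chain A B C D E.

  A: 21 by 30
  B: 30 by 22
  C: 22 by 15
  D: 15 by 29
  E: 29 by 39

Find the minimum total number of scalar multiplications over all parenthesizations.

Adjacent pairs: AB = 21·30·22 = 13860; BC = 30·22·15 = 9900; CD = 22·15·29 = 9570; DE = 15·29·39 = 16965.
Length 3: A..C: k=1: 0+9900+21·30·15=19350; k=2: 13860+0+21·22·15=20790 → min 19350 | B..D: k=2: 0+9570+30·22·29=28710; k=3: 9900+0+30·15·29=22950 → min 22950 | C..E: k=3: 0+16965+22·15·39=29835; k=4: 9570+0+22·29·39=34452 → min 29835.
Length 4: A..D: k=1: 0+22950+21·30·29=41220; k=2: 13860+9570+21·22·29=36828; k=3: 19350+0+21·15·29=28485 → min 28485 | B..E: k=2: 0+29835+30·22·39=55575; k=3: 9900+16965+30·15·39=44415; k=4: 22950+0+30·29·39=56880 → min 44415.
Length 5: A..E: k=1: 0+44415+21·30·39=68985; k=2: 13860+29835+21·22·39=61713; k=3: 19350+16965+21·15·39=48600; k=4: 28485+0+21·29·39=52236 → min 48600.
Optimal order: ((A (B C)) (D E)) with cost 48600.

48600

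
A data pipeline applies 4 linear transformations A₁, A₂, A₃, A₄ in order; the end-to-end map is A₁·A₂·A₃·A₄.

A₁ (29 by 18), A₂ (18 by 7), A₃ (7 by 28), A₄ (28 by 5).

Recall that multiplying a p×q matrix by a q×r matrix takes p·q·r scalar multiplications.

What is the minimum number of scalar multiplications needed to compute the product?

Adjacent pairs: A₁A₂ = 29·18·7 = 3654; A₂A₃ = 18·7·28 = 3528; A₃A₄ = 7·28·5 = 980.
Length 3: A₁..A₃: k=1: 0+3528+29·18·28=18144; k=2: 3654+0+29·7·28=9338 → min 9338 | A₂..A₄: k=2: 0+980+18·7·5=1610; k=3: 3528+0+18·28·5=6048 → min 1610.
Length 4: A₁..A₄: k=1: 0+1610+29·18·5=4220; k=2: 3654+980+29·7·5=5649; k=3: 9338+0+29·28·5=13398 → min 4220.
Optimal order: (A₁·(A₂·(A₃·A₄))) with cost 4220.

4220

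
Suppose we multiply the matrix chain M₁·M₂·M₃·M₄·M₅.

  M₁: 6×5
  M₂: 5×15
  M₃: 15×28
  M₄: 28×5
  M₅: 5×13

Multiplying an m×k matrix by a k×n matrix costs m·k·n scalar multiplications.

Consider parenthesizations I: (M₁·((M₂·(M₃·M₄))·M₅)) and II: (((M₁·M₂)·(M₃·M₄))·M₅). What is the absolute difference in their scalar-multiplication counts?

200

Order I = (M₁·((M₂·(M₃·M₄))·M₅)): (M₃·M₄): 15×28 by 28×5 → 15×5, cost 15·28·5 = 2100; (M₂·(M₃·M₄)): 5×15 by 15×5 → 5×5, cost 5·15·5 = 375; cumulative 2475; ((M₂·(M₃·M₄))·M₅): 5×5 by 5×13 → 5×13, cost 5·5·13 = 325; cumulative 2800; (M₁·((M₂·(M₃·M₄))·M₅)): 6×5 by 5×13 → 6×13, cost 6·5·13 = 390; cumulative 3190. Total 3190.
Order II = (((M₁·M₂)·(M₃·M₄))·M₅): (M₁·M₂): 6×5 by 5×15 → 6×15, cost 6·5·15 = 450; (M₃·M₄): 15×28 by 28×5 → 15×5, cost 15·28·5 = 2100; ((M₁·M₂)·(M₃·M₄)): 6×15 by 15×5 → 6×5, cost 6·15·5 = 450; cumulative 3000; (((M₁·M₂)·(M₃·M₄))·M₅): 6×5 by 5×13 → 6×13, cost 6·5·13 = 390; cumulative 3390. Total 3390.
Difference: |3190 − 3390| = 200.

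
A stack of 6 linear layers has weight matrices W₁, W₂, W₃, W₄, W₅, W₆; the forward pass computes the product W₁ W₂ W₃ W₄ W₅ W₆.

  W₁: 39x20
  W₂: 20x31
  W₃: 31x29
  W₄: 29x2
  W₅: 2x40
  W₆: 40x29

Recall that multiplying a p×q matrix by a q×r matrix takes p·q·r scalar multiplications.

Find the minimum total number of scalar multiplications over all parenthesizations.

9180

Adjacent pairs: W₁W₂ = 39·20·31 = 24180; W₂W₃ = 20·31·29 = 17980; W₃W₄ = 31·29·2 = 1798; W₄W₅ = 29·2·40 = 2320; W₅W₆ = 2·40·29 = 2320.
Length 3: W₁..W₃: k=1: 0+17980+39·20·29=40600; k=2: 24180+0+39·31·29=59241 → min 40600 | W₂..W₄: k=2: 0+1798+20·31·2=3038; k=3: 17980+0+20·29·2=19140 → min 3038 | W₃..W₅: k=3: 0+2320+31·29·40=38280; k=4: 1798+0+31·2·40=4278 → min 4278 | W₄..W₆: k=4: 0+2320+29·2·29=4002; k=5: 2320+0+29·40·29=35960 → min 4002.
Length 4: W₁..W₄: k=1: 0+3038+39·20·2=4598; k=2: 24180+1798+39·31·2=28396; k=3: 40600+0+39·29·2=42862 → min 4598 | W₂..W₅: k=2: 0+4278+20·31·40=29078; k=3: 17980+2320+20·29·40=43500; k=4: 3038+0+20·2·40=4638 → min 4638 | W₃..W₆: k=3: 0+4002+31·29·29=30073; k=4: 1798+2320+31·2·29=5916; k=5: 4278+0+31·40·29=40238 → min 5916.
Length 5: W₁..W₅: k=1: 0+4638+39·20·40=35838; k=2: 24180+4278+39·31·40=76818; k=3: 40600+2320+39·29·40=88160; k=4: 4598+0+39·2·40=7718 → min 7718 | W₂..W₆: k=2: 0+5916+20·31·29=23896; k=3: 17980+4002+20·29·29=38802; k=4: 3038+2320+20·2·29=6518; k=5: 4638+0+20·40·29=27838 → min 6518.
Length 6: W₁..W₆: k=1: 0+6518+39·20·29=29138; k=2: 24180+5916+39·31·29=65157; k=3: 40600+4002+39·29·29=77401; k=4: 4598+2320+39·2·29=9180; k=5: 7718+0+39·40·29=52958 → min 9180.
Optimal order: ((W₁ (W₂ (W₃ W₄))) (W₅ W₆)) with cost 9180.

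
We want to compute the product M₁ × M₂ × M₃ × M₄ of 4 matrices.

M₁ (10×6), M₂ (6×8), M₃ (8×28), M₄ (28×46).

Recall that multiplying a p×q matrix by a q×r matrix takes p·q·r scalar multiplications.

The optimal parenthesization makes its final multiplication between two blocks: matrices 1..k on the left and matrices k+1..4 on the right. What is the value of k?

Adjacent pairs: M₁M₂ = 10·6·8 = 480; M₂M₃ = 6·8·28 = 1344; M₃M₄ = 8·28·46 = 10304.
Length 3: M₁..M₃: k=1: 0+1344+10·6·28=3024; k=2: 480+0+10·8·28=2720 → min 2720 | M₂..M₄: k=2: 0+10304+6·8·46=12512; k=3: 1344+0+6·28·46=9072 → min 9072.
Top-level splits: k=1: (M₁..M₁)·(M₂..M₄) → 0+9072+10·6·46 = 11832; k=2: (M₁..M₂)·(M₃..M₄) → 480+10304+10·8·46 = 14464; k=3: (M₁..M₃)·(M₄..M₄) → 2720+0+10·28·46 = 15600.
Best split is after M₁, i.e. k = 1.

1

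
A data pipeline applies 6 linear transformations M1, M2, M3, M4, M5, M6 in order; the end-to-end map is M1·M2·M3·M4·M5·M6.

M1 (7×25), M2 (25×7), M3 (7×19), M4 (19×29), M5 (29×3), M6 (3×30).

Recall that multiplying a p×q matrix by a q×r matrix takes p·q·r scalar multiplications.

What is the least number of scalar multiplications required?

Adjacent pairs: M1M2 = 7·25·7 = 1225; M2M3 = 25·7·19 = 3325; M3M4 = 7·19·29 = 3857; M4M5 = 19·29·3 = 1653; M5M6 = 29·3·30 = 2610.
Length 3: M1..M3: k=1: 0+3325+7·25·19=6650; k=2: 1225+0+7·7·19=2156 → min 2156 | M2..M4: k=2: 0+3857+25·7·29=8932; k=3: 3325+0+25·19·29=17100 → min 8932 | M3..M5: k=3: 0+1653+7·19·3=2052; k=4: 3857+0+7·29·3=4466 → min 2052 | M4..M6: k=4: 0+2610+19·29·30=19140; k=5: 1653+0+19·3·30=3363 → min 3363.
Length 4: M1..M4: k=1: 0+8932+7·25·29=14007; k=2: 1225+3857+7·7·29=6503; k=3: 2156+0+7·19·29=6013 → min 6013 | M2..M5: k=2: 0+2052+25·7·3=2577; k=3: 3325+1653+25·19·3=6403; k=4: 8932+0+25·29·3=11107 → min 2577 | M3..M6: k=3: 0+3363+7·19·30=7353; k=4: 3857+2610+7·29·30=12557; k=5: 2052+0+7·3·30=2682 → min 2682.
Length 5: M1..M5: k=1: 0+2577+7·25·3=3102; k=2: 1225+2052+7·7·3=3424; k=3: 2156+1653+7·19·3=4208; k=4: 6013+0+7·29·3=6622 → min 3102 | M2..M6: k=2: 0+2682+25·7·30=7932; k=3: 3325+3363+25·19·30=20938; k=4: 8932+2610+25·29·30=33292; k=5: 2577+0+25·3·30=4827 → min 4827.
Length 6: M1..M6: k=1: 0+4827+7·25·30=10077; k=2: 1225+2682+7·7·30=5377; k=3: 2156+3363+7·19·30=9509; k=4: 6013+2610+7·29·30=14713; k=5: 3102+0+7·3·30=3732 → min 3732.
Optimal order: ((M1·(M2·(M3·(M4·M5))))·M6) with cost 3732.

3732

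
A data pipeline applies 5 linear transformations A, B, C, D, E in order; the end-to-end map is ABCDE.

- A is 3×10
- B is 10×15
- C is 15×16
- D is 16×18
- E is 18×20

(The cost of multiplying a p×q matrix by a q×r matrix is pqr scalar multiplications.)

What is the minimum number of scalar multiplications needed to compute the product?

3114

Adjacent pairs: AB = 3·10·15 = 450; BC = 10·15·16 = 2400; CD = 15·16·18 = 4320; DE = 16·18·20 = 5760.
Length 3: A..C: k=1: 0+2400+3·10·16=2880; k=2: 450+0+3·15·16=1170 → min 1170 | B..D: k=2: 0+4320+10·15·18=7020; k=3: 2400+0+10·16·18=5280 → min 5280 | C..E: k=3: 0+5760+15·16·20=10560; k=4: 4320+0+15·18·20=9720 → min 9720.
Length 4: A..D: k=1: 0+5280+3·10·18=5820; k=2: 450+4320+3·15·18=5580; k=3: 1170+0+3·16·18=2034 → min 2034 | B..E: k=2: 0+9720+10·15·20=12720; k=3: 2400+5760+10·16·20=11360; k=4: 5280+0+10·18·20=8880 → min 8880.
Length 5: A..E: k=1: 0+8880+3·10·20=9480; k=2: 450+9720+3·15·20=11070; k=3: 1170+5760+3·16·20=7890; k=4: 2034+0+3·18·20=3114 → min 3114.
Optimal order: ((((AB)C)D)E) with cost 3114.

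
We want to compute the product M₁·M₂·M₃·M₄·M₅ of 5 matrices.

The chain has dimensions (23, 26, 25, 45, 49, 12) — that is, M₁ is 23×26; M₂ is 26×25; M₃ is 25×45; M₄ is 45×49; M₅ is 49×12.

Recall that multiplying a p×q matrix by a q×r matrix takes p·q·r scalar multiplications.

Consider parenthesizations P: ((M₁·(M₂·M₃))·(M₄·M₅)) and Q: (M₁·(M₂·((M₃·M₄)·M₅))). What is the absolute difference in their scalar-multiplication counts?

Order P = ((M₁·(M₂·M₃))·(M₄·M₅)): (M₂·M₃): 26×25 by 25×45 → 26×45, cost 26·25·45 = 29250; (M₁·(M₂·M₃)): 23×26 by 26×45 → 23×45, cost 23·26·45 = 26910; cumulative 56160; (M₄·M₅): 45×49 by 49×12 → 45×12, cost 45·49·12 = 26460; ((M₁·(M₂·M₃))·(M₄·M₅)): 23×45 by 45×12 → 23×12, cost 23·45·12 = 12420; cumulative 95040. Total 95040.
Order Q = (M₁·(M₂·((M₃·M₄)·M₅))): (M₃·M₄): 25×45 by 45×49 → 25×49, cost 25·45·49 = 55125; ((M₃·M₄)·M₅): 25×49 by 49×12 → 25×12, cost 25·49·12 = 14700; cumulative 69825; (M₂·((M₃·M₄)·M₅)): 26×25 by 25×12 → 26×12, cost 26·25·12 = 7800; cumulative 77625; (M₁·(M₂·((M₃·M₄)·M₅))): 23×26 by 26×12 → 23×12, cost 23·26·12 = 7176; cumulative 84801. Total 84801.
Difference: |95040 − 84801| = 10239.

10239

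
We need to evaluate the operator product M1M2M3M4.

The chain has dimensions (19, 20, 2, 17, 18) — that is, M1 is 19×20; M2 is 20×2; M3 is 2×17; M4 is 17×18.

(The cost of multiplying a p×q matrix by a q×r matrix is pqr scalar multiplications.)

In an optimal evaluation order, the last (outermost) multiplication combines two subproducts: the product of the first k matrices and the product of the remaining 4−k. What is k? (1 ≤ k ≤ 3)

Adjacent pairs: M1M2 = 19·20·2 = 760; M2M3 = 20·2·17 = 680; M3M4 = 2·17·18 = 612.
Length 3: M1..M3: k=1: 0+680+19·20·17=7140; k=2: 760+0+19·2·17=1406 → min 1406 | M2..M4: k=2: 0+612+20·2·18=1332; k=3: 680+0+20·17·18=6800 → min 1332.
Top-level splits: k=1: (M1..M1)·(M2..M4) → 0+1332+19·20·18 = 8172; k=2: (M1..M2)·(M3..M4) → 760+612+19·2·18 = 2056; k=3: (M1..M3)·(M4..M4) → 1406+0+19·17·18 = 7220.
Best split is after M2, i.e. k = 2.

2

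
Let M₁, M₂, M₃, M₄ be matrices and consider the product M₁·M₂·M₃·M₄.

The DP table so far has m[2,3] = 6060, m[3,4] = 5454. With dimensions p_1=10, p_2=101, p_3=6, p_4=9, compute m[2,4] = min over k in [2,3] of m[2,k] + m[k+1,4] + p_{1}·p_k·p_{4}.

m[2,4] = min over k∈[2,3] of m[2,k]+m[k+1,4]+p_{1}·p_k·p_{4}.
k=2: 0 + 5454 + 10·101·9 = 14544; k=3: 6060 + 0 + 10·6·9 = 6600.
Minimum: 6600 at k=3.

6600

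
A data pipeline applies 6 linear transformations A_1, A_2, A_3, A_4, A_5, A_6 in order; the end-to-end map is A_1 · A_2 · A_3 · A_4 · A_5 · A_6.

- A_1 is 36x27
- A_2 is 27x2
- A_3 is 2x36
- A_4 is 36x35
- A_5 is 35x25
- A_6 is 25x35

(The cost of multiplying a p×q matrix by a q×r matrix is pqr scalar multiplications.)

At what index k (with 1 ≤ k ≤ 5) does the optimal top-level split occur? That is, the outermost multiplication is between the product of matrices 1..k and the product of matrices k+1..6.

Adjacent pairs: A_1A_2 = 36·27·2 = 1944; A_2A_3 = 27·2·36 = 1944; A_3A_4 = 2·36·35 = 2520; A_4A_5 = 36·35·25 = 31500; A_5A_6 = 35·25·35 = 30625.
Length 3: A_1..A_3: k=1: 0+1944+36·27·36=36936; k=2: 1944+0+36·2·36=4536 → min 4536 | A_2..A_4: k=2: 0+2520+27·2·35=4410; k=3: 1944+0+27·36·35=35964 → min 4410 | A_3..A_5: k=3: 0+31500+2·36·25=33300; k=4: 2520+0+2·35·25=4270 → min 4270 | A_4..A_6: k=4: 0+30625+36·35·35=74725; k=5: 31500+0+36·25·35=63000 → min 63000.
Length 4: A_1..A_4: k=1: 0+4410+36·27·35=38430; k=2: 1944+2520+36·2·35=6984; k=3: 4536+0+36·36·35=49896 → min 6984 | A_2..A_5: k=2: 0+4270+27·2·25=5620; k=3: 1944+31500+27·36·25=57744; k=4: 4410+0+27·35·25=28035 → min 5620 | A_3..A_6: k=3: 0+63000+2·36·35=65520; k=4: 2520+30625+2·35·35=35595; k=5: 4270+0+2·25·35=6020 → min 6020.
Length 5: A_1..A_5: k=1: 0+5620+36·27·25=29920; k=2: 1944+4270+36·2·25=8014; k=3: 4536+31500+36·36·25=68436; k=4: 6984+0+36·35·25=38484 → min 8014 | A_2..A_6: k=2: 0+6020+27·2·35=7910; k=3: 1944+63000+27·36·35=98964; k=4: 4410+30625+27·35·35=68110; k=5: 5620+0+27·25·35=29245 → min 7910.
Top-level splits: k=1: (A_1..A_1)·(A_2..A_6) → 0+7910+36·27·35 = 41930; k=2: (A_1..A_2)·(A_3..A_6) → 1944+6020+36·2·35 = 10484; k=3: (A_1..A_3)·(A_4..A_6) → 4536+63000+36·36·35 = 112896; k=4: (A_1..A_4)·(A_5..A_6) → 6984+30625+36·35·35 = 81709; k=5: (A_1..A_5)·(A_6..A_6) → 8014+0+36·25·35 = 39514.
Best split is after A_2, i.e. k = 2.

2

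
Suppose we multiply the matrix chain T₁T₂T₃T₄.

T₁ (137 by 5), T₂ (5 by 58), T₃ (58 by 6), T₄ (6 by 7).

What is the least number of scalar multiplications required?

6745

Adjacent pairs: T₁T₂ = 137·5·58 = 39730; T₂T₃ = 5·58·6 = 1740; T₃T₄ = 58·6·7 = 2436.
Length 3: T₁..T₃: k=1: 0+1740+137·5·6=5850; k=2: 39730+0+137·58·6=87406 → min 5850 | T₂..T₄: k=2: 0+2436+5·58·7=4466; k=3: 1740+0+5·6·7=1950 → min 1950.
Length 4: T₁..T₄: k=1: 0+1950+137·5·7=6745; k=2: 39730+2436+137·58·7=97788; k=3: 5850+0+137·6·7=11604 → min 6745.
Optimal order: (T₁((T₂T₃)T₄)) with cost 6745.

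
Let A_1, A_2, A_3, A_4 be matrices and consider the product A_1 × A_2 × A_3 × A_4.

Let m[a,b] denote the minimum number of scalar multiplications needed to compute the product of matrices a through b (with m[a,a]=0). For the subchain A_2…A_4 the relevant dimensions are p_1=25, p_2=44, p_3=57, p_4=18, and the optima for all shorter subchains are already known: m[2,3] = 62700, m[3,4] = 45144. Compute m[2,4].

64944

m[2,4] = min over k∈[2,3] of m[2,k]+m[k+1,4]+p_{1}·p_k·p_{4}.
k=2: 0 + 45144 + 25·44·18 = 64944; k=3: 62700 + 0 + 25·57·18 = 88350.
Minimum: 64944 at k=2.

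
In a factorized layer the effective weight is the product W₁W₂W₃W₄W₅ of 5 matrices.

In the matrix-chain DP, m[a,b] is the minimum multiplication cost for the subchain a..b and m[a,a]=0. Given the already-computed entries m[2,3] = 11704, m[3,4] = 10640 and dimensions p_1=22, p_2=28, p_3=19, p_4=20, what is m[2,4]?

20064

m[2,4] = min over k∈[2,3] of m[2,k]+m[k+1,4]+p_{1}·p_k·p_{4}.
k=2: 0 + 10640 + 22·28·20 = 22960; k=3: 11704 + 0 + 22·19·20 = 20064.
Minimum: 20064 at k=3.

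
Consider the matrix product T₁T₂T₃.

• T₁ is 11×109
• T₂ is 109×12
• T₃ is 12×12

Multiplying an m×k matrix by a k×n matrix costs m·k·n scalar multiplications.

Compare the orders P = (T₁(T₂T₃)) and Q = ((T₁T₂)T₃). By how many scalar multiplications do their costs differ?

Order P = (T₁(T₂T₃)): (T₂T₃): 109×12 by 12×12 → 109×12, cost 109·12·12 = 15696; (T₁(T₂T₃)): 11×109 by 109×12 → 11×12, cost 11·109·12 = 14388; cumulative 30084. Total 30084.
Order Q = ((T₁T₂)T₃): (T₁T₂): 11×109 by 109×12 → 11×12, cost 11·109·12 = 14388; ((T₁T₂)T₃): 11×12 by 12×12 → 11×12, cost 11·12·12 = 1584; cumulative 15972. Total 15972.
Difference: |30084 − 15972| = 14112.

14112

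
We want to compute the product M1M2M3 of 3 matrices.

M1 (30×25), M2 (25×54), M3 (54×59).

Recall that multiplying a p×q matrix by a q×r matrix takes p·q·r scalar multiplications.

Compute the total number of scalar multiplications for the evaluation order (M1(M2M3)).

123900

(M2M3): 25×54 by 54×59 → 25×59, cost 25·54·59 = 79650
(M1(M2M3)): 30×25 by 25×59 → 30×59, cost 30·25·59 = 44250; cumulative 123900
Total: 123900 scalar multiplications.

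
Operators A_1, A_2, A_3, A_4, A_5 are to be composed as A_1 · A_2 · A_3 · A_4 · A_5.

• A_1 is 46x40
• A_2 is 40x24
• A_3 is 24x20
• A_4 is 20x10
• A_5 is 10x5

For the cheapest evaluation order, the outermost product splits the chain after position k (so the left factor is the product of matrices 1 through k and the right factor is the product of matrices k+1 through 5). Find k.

1

Adjacent pairs: A_1A_2 = 46·40·24 = 44160; A_2A_3 = 40·24·20 = 19200; A_3A_4 = 24·20·10 = 4800; A_4A_5 = 20·10·5 = 1000.
Length 3: A_1..A_3: k=1: 0+19200+46·40·20=56000; k=2: 44160+0+46·24·20=66240 → min 56000 | A_2..A_4: k=2: 0+4800+40·24·10=14400; k=3: 19200+0+40·20·10=27200 → min 14400 | A_3..A_5: k=3: 0+1000+24·20·5=3400; k=4: 4800+0+24·10·5=6000 → min 3400.
Length 4: A_1..A_4: k=1: 0+14400+46·40·10=32800; k=2: 44160+4800+46·24·10=60000; k=3: 56000+0+46·20·10=65200 → min 32800 | A_2..A_5: k=2: 0+3400+40·24·5=8200; k=3: 19200+1000+40·20·5=24200; k=4: 14400+0+40·10·5=16400 → min 8200.
Top-level splits: k=1: (A_1..A_1)·(A_2..A_5) → 0+8200+46·40·5 = 17400; k=2: (A_1..A_2)·(A_3..A_5) → 44160+3400+46·24·5 = 53080; k=3: (A_1..A_3)·(A_4..A_5) → 56000+1000+46·20·5 = 61600; k=4: (A_1..A_4)·(A_5..A_5) → 32800+0+46·10·5 = 35100.
Best split is after A_1, i.e. k = 1.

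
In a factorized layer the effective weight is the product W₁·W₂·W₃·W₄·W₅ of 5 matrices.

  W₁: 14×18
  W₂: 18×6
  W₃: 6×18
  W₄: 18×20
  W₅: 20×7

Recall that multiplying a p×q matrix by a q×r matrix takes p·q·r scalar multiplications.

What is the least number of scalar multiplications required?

Adjacent pairs: W₁W₂ = 14·18·6 = 1512; W₂W₃ = 18·6·18 = 1944; W₃W₄ = 6·18·20 = 2160; W₄W₅ = 18·20·7 = 2520.
Length 3: W₁..W₃: k=1: 0+1944+14·18·18=6480; k=2: 1512+0+14·6·18=3024 → min 3024 | W₂..W₄: k=2: 0+2160+18·6·20=4320; k=3: 1944+0+18·18·20=8424 → min 4320 | W₃..W₅: k=3: 0+2520+6·18·7=3276; k=4: 2160+0+6·20·7=3000 → min 3000.
Length 4: W₁..W₄: k=1: 0+4320+14·18·20=9360; k=2: 1512+2160+14·6·20=5352; k=3: 3024+0+14·18·20=8064 → min 5352 | W₂..W₅: k=2: 0+3000+18·6·7=3756; k=3: 1944+2520+18·18·7=6732; k=4: 4320+0+18·20·7=6840 → min 3756.
Length 5: W₁..W₅: k=1: 0+3756+14·18·7=5520; k=2: 1512+3000+14·6·7=5100; k=3: 3024+2520+14·18·7=7308; k=4: 5352+0+14·20·7=7312 → min 5100.
Optimal order: ((W₁·W₂)·((W₃·W₄)·W₅)) with cost 5100.

5100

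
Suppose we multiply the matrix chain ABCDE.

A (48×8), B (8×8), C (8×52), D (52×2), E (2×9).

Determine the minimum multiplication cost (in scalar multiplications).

Adjacent pairs: AB = 48·8·8 = 3072; BC = 8·8·52 = 3328; CD = 8·52·2 = 832; DE = 52·2·9 = 936.
Length 3: A..C: k=1: 0+3328+48·8·52=23296; k=2: 3072+0+48·8·52=23040 → min 23040 | B..D: k=2: 0+832+8·8·2=960; k=3: 3328+0+8·52·2=4160 → min 960 | C..E: k=3: 0+936+8·52·9=4680; k=4: 832+0+8·2·9=976 → min 976.
Length 4: A..D: k=1: 0+960+48·8·2=1728; k=2: 3072+832+48·8·2=4672; k=3: 23040+0+48·52·2=28032 → min 1728 | B..E: k=2: 0+976+8·8·9=1552; k=3: 3328+936+8·52·9=8008; k=4: 960+0+8·2·9=1104 → min 1104.
Length 5: A..E: k=1: 0+1104+48·8·9=4560; k=2: 3072+976+48·8·9=7504; k=3: 23040+936+48·52·9=46440; k=4: 1728+0+48·2·9=2592 → min 2592.
Optimal order: ((A(B(CD)))E) with cost 2592.

2592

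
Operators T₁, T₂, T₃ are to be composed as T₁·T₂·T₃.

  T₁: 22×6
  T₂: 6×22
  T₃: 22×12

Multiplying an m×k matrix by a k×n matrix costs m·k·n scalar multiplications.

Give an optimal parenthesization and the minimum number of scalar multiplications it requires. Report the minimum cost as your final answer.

(T₁·(T₂·T₃)): cost 3168.
((T₁·T₂)·T₃): cost 8712.
Optimal: (T₁·(T₂·T₃)) with cost 3168.

3168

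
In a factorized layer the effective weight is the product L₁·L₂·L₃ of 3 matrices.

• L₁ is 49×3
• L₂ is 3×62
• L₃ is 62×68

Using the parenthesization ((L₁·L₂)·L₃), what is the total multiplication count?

215698

(L₁·L₂): 49×3 by 3×62 → 49×62, cost 49·3·62 = 9114
((L₁·L₂)·L₃): 49×62 by 62×68 → 49×68, cost 49·62·68 = 206584; cumulative 215698
Total: 215698 scalar multiplications.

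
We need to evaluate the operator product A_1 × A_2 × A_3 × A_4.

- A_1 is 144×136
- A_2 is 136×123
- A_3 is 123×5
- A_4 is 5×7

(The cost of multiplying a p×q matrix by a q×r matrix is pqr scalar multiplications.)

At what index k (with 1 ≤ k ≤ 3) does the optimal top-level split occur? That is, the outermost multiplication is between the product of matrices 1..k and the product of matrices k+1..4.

Adjacent pairs: A_1A_2 = 144·136·123 = 2408832; A_2A_3 = 136·123·5 = 83640; A_3A_4 = 123·5·7 = 4305.
Length 3: A_1..A_3: k=1: 0+83640+144·136·5=181560; k=2: 2408832+0+144·123·5=2497392 → min 181560 | A_2..A_4: k=2: 0+4305+136·123·7=121401; k=3: 83640+0+136·5·7=88400 → min 88400.
Top-level splits: k=1: (A_1..A_1)·(A_2..A_4) → 0+88400+144·136·7 = 225488; k=2: (A_1..A_2)·(A_3..A_4) → 2408832+4305+144·123·7 = 2537121; k=3: (A_1..A_3)·(A_4..A_4) → 181560+0+144·5·7 = 186600.
Best split is after A_3, i.e. k = 3.

3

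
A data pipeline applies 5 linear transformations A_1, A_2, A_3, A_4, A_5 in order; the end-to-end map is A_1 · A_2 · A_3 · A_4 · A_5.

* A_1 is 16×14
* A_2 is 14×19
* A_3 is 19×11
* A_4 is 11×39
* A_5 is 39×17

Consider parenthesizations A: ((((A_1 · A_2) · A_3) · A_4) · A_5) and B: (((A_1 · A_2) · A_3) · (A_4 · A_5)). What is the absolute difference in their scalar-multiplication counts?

7187

Order A = ((((A_1 · A_2) · A_3) · A_4) · A_5): (A_1 · A_2): 16×14 by 14×19 → 16×19, cost 16·14·19 = 4256; ((A_1 · A_2) · A_3): 16×19 by 19×11 → 16×11, cost 16·19·11 = 3344; cumulative 7600; (((A_1 · A_2) · A_3) · A_4): 16×11 by 11×39 → 16×39, cost 16·11·39 = 6864; cumulative 14464; ((((A_1 · A_2) · A_3) · A_4) · A_5): 16×39 by 39×17 → 16×17, cost 16·39·17 = 10608; cumulative 25072. Total 25072.
Order B = (((A_1 · A_2) · A_3) · (A_4 · A_5)): (A_1 · A_2): 16×14 by 14×19 → 16×19, cost 16·14·19 = 4256; ((A_1 · A_2) · A_3): 16×19 by 19×11 → 16×11, cost 16·19·11 = 3344; cumulative 7600; (A_4 · A_5): 11×39 by 39×17 → 11×17, cost 11·39·17 = 7293; (((A_1 · A_2) · A_3) · (A_4 · A_5)): 16×11 by 11×17 → 16×17, cost 16·11·17 = 2992; cumulative 17885. Total 17885.
Difference: |25072 − 17885| = 7187.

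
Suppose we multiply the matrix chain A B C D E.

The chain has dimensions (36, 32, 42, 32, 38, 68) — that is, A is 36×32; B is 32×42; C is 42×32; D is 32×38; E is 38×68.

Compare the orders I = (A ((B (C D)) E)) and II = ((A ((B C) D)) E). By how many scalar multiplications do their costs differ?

Order I = (A ((B (C D)) E)): (C D): 42×32 by 32×38 → 42×38, cost 42·32·38 = 51072; (B (C D)): 32×42 by 42×38 → 32×38, cost 32·42·38 = 51072; cumulative 102144; ((B (C D)) E): 32×38 by 38×68 → 32×68, cost 32·38·68 = 82688; cumulative 184832; (A ((B (C D)) E)): 36×32 by 32×68 → 36×68, cost 36·32·68 = 78336; cumulative 263168. Total 263168.
Order II = ((A ((B C) D)) E): (B C): 32×42 by 42×32 → 32×32, cost 32·42·32 = 43008; ((B C) D): 32×32 by 32×38 → 32×38, cost 32·32·38 = 38912; cumulative 81920; (A ((B C) D)): 36×32 by 32×38 → 36×38, cost 36·32·38 = 43776; cumulative 125696; ((A ((B C) D)) E): 36×38 by 38×68 → 36×68, cost 36·38·68 = 93024; cumulative 218720. Total 218720.
Difference: |263168 − 218720| = 44448.

44448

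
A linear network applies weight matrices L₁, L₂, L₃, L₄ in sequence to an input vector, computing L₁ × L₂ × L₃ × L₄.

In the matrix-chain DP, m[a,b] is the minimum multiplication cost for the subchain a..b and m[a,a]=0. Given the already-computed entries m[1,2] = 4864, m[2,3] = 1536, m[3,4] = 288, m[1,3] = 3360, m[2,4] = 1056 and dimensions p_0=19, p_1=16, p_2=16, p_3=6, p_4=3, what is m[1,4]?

m[1,4] = min over k∈[1,3] of m[1,k]+m[k+1,4]+p_{0}·p_k·p_{4}.
k=1: 0 + 1056 + 19·16·3 = 1968; k=2: 4864 + 288 + 19·16·3 = 6064; k=3: 3360 + 0 + 19·6·3 = 3702.
Minimum: 1968 at k=1.

1968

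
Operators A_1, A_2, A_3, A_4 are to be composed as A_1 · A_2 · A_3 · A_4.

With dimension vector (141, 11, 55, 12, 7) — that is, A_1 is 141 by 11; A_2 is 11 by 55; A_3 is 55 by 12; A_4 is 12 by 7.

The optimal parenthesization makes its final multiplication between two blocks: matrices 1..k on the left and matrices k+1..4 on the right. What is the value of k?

1

Adjacent pairs: A_1A_2 = 141·11·55 = 85305; A_2A_3 = 11·55·12 = 7260; A_3A_4 = 55·12·7 = 4620.
Length 3: A_1..A_3: k=1: 0+7260+141·11·12=25872; k=2: 85305+0+141·55·12=178365 → min 25872 | A_2..A_4: k=2: 0+4620+11·55·7=8855; k=3: 7260+0+11·12·7=8184 → min 8184.
Top-level splits: k=1: (A_1..A_1)·(A_2..A_4) → 0+8184+141·11·7 = 19041; k=2: (A_1..A_2)·(A_3..A_4) → 85305+4620+141·55·7 = 144210; k=3: (A_1..A_3)·(A_4..A_4) → 25872+0+141·12·7 = 37716.
Best split is after A_1, i.e. k = 1.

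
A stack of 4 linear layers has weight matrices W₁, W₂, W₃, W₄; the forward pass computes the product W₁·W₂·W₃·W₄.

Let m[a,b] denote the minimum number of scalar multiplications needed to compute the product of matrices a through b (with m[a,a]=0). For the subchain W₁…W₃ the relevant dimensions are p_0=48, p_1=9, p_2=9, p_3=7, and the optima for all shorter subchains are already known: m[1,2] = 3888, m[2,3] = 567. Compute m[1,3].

m[1,3] = min over k∈[1,2] of m[1,k]+m[k+1,3]+p_{0}·p_k·p_{3}.
k=1: 0 + 567 + 48·9·7 = 3591; k=2: 3888 + 0 + 48·9·7 = 6912.
Minimum: 3591 at k=1.

3591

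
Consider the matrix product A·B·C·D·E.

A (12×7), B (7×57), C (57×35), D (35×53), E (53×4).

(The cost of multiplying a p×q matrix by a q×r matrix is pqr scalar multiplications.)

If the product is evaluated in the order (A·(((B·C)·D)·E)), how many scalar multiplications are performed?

28770

(B·C): 7×57 by 57×35 → 7×35, cost 7·57·35 = 13965
((B·C)·D): 7×35 by 35×53 → 7×53, cost 7·35·53 = 12985; cumulative 26950
(((B·C)·D)·E): 7×53 by 53×4 → 7×4, cost 7·53·4 = 1484; cumulative 28434
(A·(((B·C)·D)·E)): 12×7 by 7×4 → 12×4, cost 12·7·4 = 336; cumulative 28770
Total: 28770 scalar multiplications.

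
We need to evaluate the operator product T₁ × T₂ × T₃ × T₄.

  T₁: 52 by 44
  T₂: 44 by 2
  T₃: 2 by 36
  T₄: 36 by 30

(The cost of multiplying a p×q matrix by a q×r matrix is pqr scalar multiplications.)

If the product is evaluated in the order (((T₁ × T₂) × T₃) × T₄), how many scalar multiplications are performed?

(T₁ × T₂): 52×44 by 44×2 → 52×2, cost 52·44·2 = 4576
((T₁ × T₂) × T₃): 52×2 by 2×36 → 52×36, cost 52·2·36 = 3744; cumulative 8320
(((T₁ × T₂) × T₃) × T₄): 52×36 by 36×30 → 52×30, cost 52·36·30 = 56160; cumulative 64480
Total: 64480 scalar multiplications.

64480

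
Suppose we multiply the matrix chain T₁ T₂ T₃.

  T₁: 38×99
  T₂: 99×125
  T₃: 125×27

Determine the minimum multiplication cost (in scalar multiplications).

435699

Order (T₁ (T₂ T₃)): (T₂ T₃): 99×125 by 125×27 → 99×27, cost 99·125·27 = 334125; (T₁ (T₂ T₃)): 38×99 by 99×27 → 38×27, cost 38·99·27 = 101574; cumulative 435699. Total 435699.
Order ((T₁ T₂) T₃): (T₁ T₂): 38×99 by 99×125 → 38×125, cost 38·99·125 = 470250; ((T₁ T₂) T₃): 38×125 by 125×27 → 38×27, cost 38·125·27 = 128250; cumulative 598500. Total 598500.
Minimum: 435699.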